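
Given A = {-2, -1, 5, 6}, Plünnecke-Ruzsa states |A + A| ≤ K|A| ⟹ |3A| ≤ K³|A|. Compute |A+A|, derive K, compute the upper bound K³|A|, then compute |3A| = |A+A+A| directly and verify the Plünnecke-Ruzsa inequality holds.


|A| = 4.
Step 1: Compute A + A by enumerating all 16 pairs.
A + A = {-4, -3, -2, 3, 4, 5, 10, 11, 12}, so |A + A| = 9.
Step 2: Doubling constant K = |A + A|/|A| = 9/4 = 9/4 ≈ 2.2500.
Step 3: Plünnecke-Ruzsa gives |3A| ≤ K³·|A| = (2.2500)³ · 4 ≈ 45.5625.
Step 4: Compute 3A = A + A + A directly by enumerating all triples (a,b,c) ∈ A³; |3A| = 16.
Step 5: Check 16 ≤ 45.5625? Yes ✓.

K = 9/4, Plünnecke-Ruzsa bound K³|A| ≈ 45.5625, |3A| = 16, inequality holds.


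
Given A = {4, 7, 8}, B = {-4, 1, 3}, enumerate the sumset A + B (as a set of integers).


A + B = {a + b : a ∈ A, b ∈ B}.
Enumerate all |A|·|B| = 3·3 = 9 pairs (a, b) and collect distinct sums.
a = 4: 4+-4=0, 4+1=5, 4+3=7
a = 7: 7+-4=3, 7+1=8, 7+3=10
a = 8: 8+-4=4, 8+1=9, 8+3=11
Collecting distinct sums: A + B = {0, 3, 4, 5, 7, 8, 9, 10, 11}
|A + B| = 9

A + B = {0, 3, 4, 5, 7, 8, 9, 10, 11}


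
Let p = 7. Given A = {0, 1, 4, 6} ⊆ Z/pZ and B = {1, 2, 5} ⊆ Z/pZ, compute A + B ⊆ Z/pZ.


Work in Z/7Z: reduce every sum a + b modulo 7.
Enumerate all 12 pairs:
a = 0: 0+1=1, 0+2=2, 0+5=5
a = 1: 1+1=2, 1+2=3, 1+5=6
a = 4: 4+1=5, 4+2=6, 4+5=2
a = 6: 6+1=0, 6+2=1, 6+5=4
Distinct residues collected: {0, 1, 2, 3, 4, 5, 6}
|A + B| = 7 (out of 7 total residues).

A + B = {0, 1, 2, 3, 4, 5, 6}


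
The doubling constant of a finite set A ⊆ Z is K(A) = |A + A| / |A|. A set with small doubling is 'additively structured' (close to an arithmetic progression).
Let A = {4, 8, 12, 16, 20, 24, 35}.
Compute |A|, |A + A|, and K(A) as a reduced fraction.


|A| = 7.
Compute A + A by enumerating all 49 pairs.
A + A = {8, 12, 16, 20, 24, 28, 32, 36, 39, 40, 43, 44, 47, 48, 51, 55, 59, 70}, so |A + A| = 18.
K = |A + A| / |A| = 18/7 (already in lowest terms) ≈ 2.5714.
Reference: AP of size 7 gives K = 13/7 ≈ 1.8571; a fully generic set of size 7 gives K ≈ 4.0000.

|A| = 7, |A + A| = 18, K = 18/7.


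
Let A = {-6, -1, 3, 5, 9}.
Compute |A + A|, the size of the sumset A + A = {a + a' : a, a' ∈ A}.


A + A = {a + a' : a, a' ∈ A}; |A| = 5.
General bounds: 2|A| - 1 ≤ |A + A| ≤ |A|(|A|+1)/2, i.e. 9 ≤ |A + A| ≤ 15.
Lower bound 2|A|-1 is attained iff A is an arithmetic progression.
Enumerate sums a + a' for a ≤ a' (symmetric, so this suffices):
a = -6: -6+-6=-12, -6+-1=-7, -6+3=-3, -6+5=-1, -6+9=3
a = -1: -1+-1=-2, -1+3=2, -1+5=4, -1+9=8
a = 3: 3+3=6, 3+5=8, 3+9=12
a = 5: 5+5=10, 5+9=14
a = 9: 9+9=18
Distinct sums: {-12, -7, -3, -2, -1, 2, 3, 4, 6, 8, 10, 12, 14, 18}
|A + A| = 14

|A + A| = 14


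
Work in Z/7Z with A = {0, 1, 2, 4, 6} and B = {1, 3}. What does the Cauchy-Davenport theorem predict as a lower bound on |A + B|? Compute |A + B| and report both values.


Cauchy-Davenport: |A + B| ≥ min(p, |A| + |B| - 1) for A, B nonempty in Z/pZ.
|A| = 5, |B| = 2, p = 7.
CD lower bound = min(7, 5 + 2 - 1) = min(7, 6) = 6.
Compute A + B mod 7 directly:
a = 0: 0+1=1, 0+3=3
a = 1: 1+1=2, 1+3=4
a = 2: 2+1=3, 2+3=5
a = 4: 4+1=5, 4+3=0
a = 6: 6+1=0, 6+3=2
A + B = {0, 1, 2, 3, 4, 5}, so |A + B| = 6.
Verify: 6 ≥ 6? Yes ✓.

CD lower bound = 6, actual |A + B| = 6.


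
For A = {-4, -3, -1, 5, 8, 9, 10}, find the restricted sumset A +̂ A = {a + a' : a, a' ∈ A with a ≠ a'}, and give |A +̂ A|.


Restricted sumset: A +̂ A = {a + a' : a ∈ A, a' ∈ A, a ≠ a'}.
Equivalently, take A + A and drop any sum 2a that is achievable ONLY as a + a for a ∈ A (i.e. sums representable only with equal summands).
Enumerate pairs (a, a') with a < a' (symmetric, so each unordered pair gives one sum; this covers all a ≠ a'):
  -4 + -3 = -7
  -4 + -1 = -5
  -4 + 5 = 1
  -4 + 8 = 4
  -4 + 9 = 5
  -4 + 10 = 6
  -3 + -1 = -4
  -3 + 5 = 2
  -3 + 8 = 5
  -3 + 9 = 6
  -3 + 10 = 7
  -1 + 5 = 4
  -1 + 8 = 7
  -1 + 9 = 8
  -1 + 10 = 9
  5 + 8 = 13
  5 + 9 = 14
  5 + 10 = 15
  8 + 9 = 17
  8 + 10 = 18
  9 + 10 = 19
Collected distinct sums: {-7, -5, -4, 1, 2, 4, 5, 6, 7, 8, 9, 13, 14, 15, 17, 18, 19}
|A +̂ A| = 17
(Reference bound: |A +̂ A| ≥ 2|A| - 3 for |A| ≥ 2, with |A| = 7 giving ≥ 11.)

|A +̂ A| = 17


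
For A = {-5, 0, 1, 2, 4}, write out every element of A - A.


A - A = {a - a' : a, a' ∈ A}.
Compute a - a' for each ordered pair (a, a'):
a = -5: -5--5=0, -5-0=-5, -5-1=-6, -5-2=-7, -5-4=-9
a = 0: 0--5=5, 0-0=0, 0-1=-1, 0-2=-2, 0-4=-4
a = 1: 1--5=6, 1-0=1, 1-1=0, 1-2=-1, 1-4=-3
a = 2: 2--5=7, 2-0=2, 2-1=1, 2-2=0, 2-4=-2
a = 4: 4--5=9, 4-0=4, 4-1=3, 4-2=2, 4-4=0
Collecting distinct values (and noting 0 appears from a-a):
A - A = {-9, -7, -6, -5, -4, -3, -2, -1, 0, 1, 2, 3, 4, 5, 6, 7, 9}
|A - A| = 17

A - A = {-9, -7, -6, -5, -4, -3, -2, -1, 0, 1, 2, 3, 4, 5, 6, 7, 9}


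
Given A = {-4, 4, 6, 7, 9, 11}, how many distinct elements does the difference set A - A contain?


A - A = {a - a' : a, a' ∈ A}; |A| = 6.
Bounds: 2|A|-1 ≤ |A - A| ≤ |A|² - |A| + 1, i.e. 11 ≤ |A - A| ≤ 31.
Note: 0 ∈ A - A always (from a - a). The set is symmetric: if d ∈ A - A then -d ∈ A - A.
Enumerate nonzero differences d = a - a' with a > a' (then include -d):
Positive differences: {1, 2, 3, 4, 5, 7, 8, 10, 11, 13, 15}
Full difference set: {0} ∪ (positive diffs) ∪ (negative diffs).
|A - A| = 1 + 2·11 = 23 (matches direct enumeration: 23).

|A - A| = 23


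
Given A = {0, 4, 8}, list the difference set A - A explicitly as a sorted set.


A - A = {a - a' : a, a' ∈ A}.
Compute a - a' for each ordered pair (a, a'):
a = 0: 0-0=0, 0-4=-4, 0-8=-8
a = 4: 4-0=4, 4-4=0, 4-8=-4
a = 8: 8-0=8, 8-4=4, 8-8=0
Collecting distinct values (and noting 0 appears from a-a):
A - A = {-8, -4, 0, 4, 8}
|A - A| = 5

A - A = {-8, -4, 0, 4, 8}


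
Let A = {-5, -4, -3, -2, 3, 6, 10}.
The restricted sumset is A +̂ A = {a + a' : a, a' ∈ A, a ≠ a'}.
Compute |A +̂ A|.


Restricted sumset: A +̂ A = {a + a' : a ∈ A, a' ∈ A, a ≠ a'}.
Equivalently, take A + A and drop any sum 2a that is achievable ONLY as a + a for a ∈ A (i.e. sums representable only with equal summands).
Enumerate pairs (a, a') with a < a' (symmetric, so each unordered pair gives one sum; this covers all a ≠ a'):
  -5 + -4 = -9
  -5 + -3 = -8
  -5 + -2 = -7
  -5 + 3 = -2
  -5 + 6 = 1
  -5 + 10 = 5
  -4 + -3 = -7
  -4 + -2 = -6
  -4 + 3 = -1
  -4 + 6 = 2
  -4 + 10 = 6
  -3 + -2 = -5
  -3 + 3 = 0
  -3 + 6 = 3
  -3 + 10 = 7
  -2 + 3 = 1
  -2 + 6 = 4
  -2 + 10 = 8
  3 + 6 = 9
  3 + 10 = 13
  6 + 10 = 16
Collected distinct sums: {-9, -8, -7, -6, -5, -2, -1, 0, 1, 2, 3, 4, 5, 6, 7, 8, 9, 13, 16}
|A +̂ A| = 19
(Reference bound: |A +̂ A| ≥ 2|A| - 3 for |A| ≥ 2, with |A| = 7 giving ≥ 11.)

|A +̂ A| = 19


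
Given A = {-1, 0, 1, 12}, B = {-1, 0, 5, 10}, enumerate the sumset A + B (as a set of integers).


A + B = {a + b : a ∈ A, b ∈ B}.
Enumerate all |A|·|B| = 4·4 = 16 pairs (a, b) and collect distinct sums.
a = -1: -1+-1=-2, -1+0=-1, -1+5=4, -1+10=9
a = 0: 0+-1=-1, 0+0=0, 0+5=5, 0+10=10
a = 1: 1+-1=0, 1+0=1, 1+5=6, 1+10=11
a = 12: 12+-1=11, 12+0=12, 12+5=17, 12+10=22
Collecting distinct sums: A + B = {-2, -1, 0, 1, 4, 5, 6, 9, 10, 11, 12, 17, 22}
|A + B| = 13

A + B = {-2, -1, 0, 1, 4, 5, 6, 9, 10, 11, 12, 17, 22}


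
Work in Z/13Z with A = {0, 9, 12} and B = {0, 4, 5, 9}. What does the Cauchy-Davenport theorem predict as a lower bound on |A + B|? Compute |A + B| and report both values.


Cauchy-Davenport: |A + B| ≥ min(p, |A| + |B| - 1) for A, B nonempty in Z/pZ.
|A| = 3, |B| = 4, p = 13.
CD lower bound = min(13, 3 + 4 - 1) = min(13, 6) = 6.
Compute A + B mod 13 directly:
a = 0: 0+0=0, 0+4=4, 0+5=5, 0+9=9
a = 9: 9+0=9, 9+4=0, 9+5=1, 9+9=5
a = 12: 12+0=12, 12+4=3, 12+5=4, 12+9=8
A + B = {0, 1, 3, 4, 5, 8, 9, 12}, so |A + B| = 8.
Verify: 8 ≥ 6? Yes ✓.

CD lower bound = 6, actual |A + B| = 8.


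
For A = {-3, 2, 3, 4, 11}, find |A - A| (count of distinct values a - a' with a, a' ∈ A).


A - A = {a - a' : a, a' ∈ A}; |A| = 5.
Bounds: 2|A|-1 ≤ |A - A| ≤ |A|² - |A| + 1, i.e. 9 ≤ |A - A| ≤ 21.
Note: 0 ∈ A - A always (from a - a). The set is symmetric: if d ∈ A - A then -d ∈ A - A.
Enumerate nonzero differences d = a - a' with a > a' (then include -d):
Positive differences: {1, 2, 5, 6, 7, 8, 9, 14}
Full difference set: {0} ∪ (positive diffs) ∪ (negative diffs).
|A - A| = 1 + 2·8 = 17 (matches direct enumeration: 17).

|A - A| = 17


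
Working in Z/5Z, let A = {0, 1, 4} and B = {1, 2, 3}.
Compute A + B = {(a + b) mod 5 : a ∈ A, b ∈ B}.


Work in Z/5Z: reduce every sum a + b modulo 5.
Enumerate all 9 pairs:
a = 0: 0+1=1, 0+2=2, 0+3=3
a = 1: 1+1=2, 1+2=3, 1+3=4
a = 4: 4+1=0, 4+2=1, 4+3=2
Distinct residues collected: {0, 1, 2, 3, 4}
|A + B| = 5 (out of 5 total residues).

A + B = {0, 1, 2, 3, 4}


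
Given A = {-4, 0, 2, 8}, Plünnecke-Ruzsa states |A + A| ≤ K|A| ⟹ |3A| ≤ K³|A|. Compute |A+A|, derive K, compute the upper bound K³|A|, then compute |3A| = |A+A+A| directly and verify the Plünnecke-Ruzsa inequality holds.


|A| = 4.
Step 1: Compute A + A by enumerating all 16 pairs.
A + A = {-8, -4, -2, 0, 2, 4, 8, 10, 16}, so |A + A| = 9.
Step 2: Doubling constant K = |A + A|/|A| = 9/4 = 9/4 ≈ 2.2500.
Step 3: Plünnecke-Ruzsa gives |3A| ≤ K³·|A| = (2.2500)³ · 4 ≈ 45.5625.
Step 4: Compute 3A = A + A + A directly by enumerating all triples (a,b,c) ∈ A³; |3A| = 15.
Step 5: Check 15 ≤ 45.5625? Yes ✓.

K = 9/4, Plünnecke-Ruzsa bound K³|A| ≈ 45.5625, |3A| = 15, inequality holds.


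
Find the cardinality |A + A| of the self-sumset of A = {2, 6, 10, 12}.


A + A = {a + a' : a, a' ∈ A}; |A| = 4.
General bounds: 2|A| - 1 ≤ |A + A| ≤ |A|(|A|+1)/2, i.e. 7 ≤ |A + A| ≤ 10.
Lower bound 2|A|-1 is attained iff A is an arithmetic progression.
Enumerate sums a + a' for a ≤ a' (symmetric, so this suffices):
a = 2: 2+2=4, 2+6=8, 2+10=12, 2+12=14
a = 6: 6+6=12, 6+10=16, 6+12=18
a = 10: 10+10=20, 10+12=22
a = 12: 12+12=24
Distinct sums: {4, 8, 12, 14, 16, 18, 20, 22, 24}
|A + A| = 9

|A + A| = 9


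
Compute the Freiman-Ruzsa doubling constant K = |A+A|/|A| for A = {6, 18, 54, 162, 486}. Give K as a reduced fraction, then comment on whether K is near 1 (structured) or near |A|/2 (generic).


|A| = 5.
Compute A + A by enumerating all 25 pairs.
A + A = {12, 24, 36, 60, 72, 108, 168, 180, 216, 324, 492, 504, 540, 648, 972}, so |A + A| = 15.
K = |A + A| / |A| = 15/5 = 3/1 ≈ 3.0000.
Reference: AP of size 5 gives K = 9/5 ≈ 1.8000; a fully generic set of size 5 gives K ≈ 3.0000.

|A| = 5, |A + A| = 15, K = 15/5 = 3/1.


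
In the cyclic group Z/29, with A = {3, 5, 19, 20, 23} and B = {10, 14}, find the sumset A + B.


Work in Z/29Z: reduce every sum a + b modulo 29.
Enumerate all 10 pairs:
a = 3: 3+10=13, 3+14=17
a = 5: 5+10=15, 5+14=19
a = 19: 19+10=0, 19+14=4
a = 20: 20+10=1, 20+14=5
a = 23: 23+10=4, 23+14=8
Distinct residues collected: {0, 1, 4, 5, 8, 13, 15, 17, 19}
|A + B| = 9 (out of 29 total residues).

A + B = {0, 1, 4, 5, 8, 13, 15, 17, 19}


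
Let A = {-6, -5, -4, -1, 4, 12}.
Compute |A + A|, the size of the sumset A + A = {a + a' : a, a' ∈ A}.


A + A = {a + a' : a, a' ∈ A}; |A| = 6.
General bounds: 2|A| - 1 ≤ |A + A| ≤ |A|(|A|+1)/2, i.e. 11 ≤ |A + A| ≤ 21.
Lower bound 2|A|-1 is attained iff A is an arithmetic progression.
Enumerate sums a + a' for a ≤ a' (symmetric, so this suffices):
a = -6: -6+-6=-12, -6+-5=-11, -6+-4=-10, -6+-1=-7, -6+4=-2, -6+12=6
a = -5: -5+-5=-10, -5+-4=-9, -5+-1=-6, -5+4=-1, -5+12=7
a = -4: -4+-4=-8, -4+-1=-5, -4+4=0, -4+12=8
a = -1: -1+-1=-2, -1+4=3, -1+12=11
a = 4: 4+4=8, 4+12=16
a = 12: 12+12=24
Distinct sums: {-12, -11, -10, -9, -8, -7, -6, -5, -2, -1, 0, 3, 6, 7, 8, 11, 16, 24}
|A + A| = 18

|A + A| = 18


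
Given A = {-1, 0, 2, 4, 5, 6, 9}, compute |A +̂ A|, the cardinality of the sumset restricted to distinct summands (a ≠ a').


Restricted sumset: A +̂ A = {a + a' : a ∈ A, a' ∈ A, a ≠ a'}.
Equivalently, take A + A and drop any sum 2a that is achievable ONLY as a + a for a ∈ A (i.e. sums representable only with equal summands).
Enumerate pairs (a, a') with a < a' (symmetric, so each unordered pair gives one sum; this covers all a ≠ a'):
  -1 + 0 = -1
  -1 + 2 = 1
  -1 + 4 = 3
  -1 + 5 = 4
  -1 + 6 = 5
  -1 + 9 = 8
  0 + 2 = 2
  0 + 4 = 4
  0 + 5 = 5
  0 + 6 = 6
  0 + 9 = 9
  2 + 4 = 6
  2 + 5 = 7
  2 + 6 = 8
  2 + 9 = 11
  4 + 5 = 9
  4 + 6 = 10
  4 + 9 = 13
  5 + 6 = 11
  5 + 9 = 14
  6 + 9 = 15
Collected distinct sums: {-1, 1, 2, 3, 4, 5, 6, 7, 8, 9, 10, 11, 13, 14, 15}
|A +̂ A| = 15
(Reference bound: |A +̂ A| ≥ 2|A| - 3 for |A| ≥ 2, with |A| = 7 giving ≥ 11.)

|A +̂ A| = 15


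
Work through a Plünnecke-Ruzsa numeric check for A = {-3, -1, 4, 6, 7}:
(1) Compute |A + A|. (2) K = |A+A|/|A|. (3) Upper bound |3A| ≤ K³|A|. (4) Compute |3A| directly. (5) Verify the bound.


|A| = 5.
Step 1: Compute A + A by enumerating all 25 pairs.
A + A = {-6, -4, -2, 1, 3, 4, 5, 6, 8, 10, 11, 12, 13, 14}, so |A + A| = 14.
Step 2: Doubling constant K = |A + A|/|A| = 14/5 = 14/5 ≈ 2.8000.
Step 3: Plünnecke-Ruzsa gives |3A| ≤ K³·|A| = (2.8000)³ · 5 ≈ 109.7600.
Step 4: Compute 3A = A + A + A directly by enumerating all triples (a,b,c) ∈ A³; |3A| = 26.
Step 5: Check 26 ≤ 109.7600? Yes ✓.

K = 14/5, Plünnecke-Ruzsa bound K³|A| ≈ 109.7600, |3A| = 26, inequality holds.


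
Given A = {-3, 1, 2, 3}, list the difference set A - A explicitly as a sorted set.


A - A = {a - a' : a, a' ∈ A}.
Compute a - a' for each ordered pair (a, a'):
a = -3: -3--3=0, -3-1=-4, -3-2=-5, -3-3=-6
a = 1: 1--3=4, 1-1=0, 1-2=-1, 1-3=-2
a = 2: 2--3=5, 2-1=1, 2-2=0, 2-3=-1
a = 3: 3--3=6, 3-1=2, 3-2=1, 3-3=0
Collecting distinct values (and noting 0 appears from a-a):
A - A = {-6, -5, -4, -2, -1, 0, 1, 2, 4, 5, 6}
|A - A| = 11

A - A = {-6, -5, -4, -2, -1, 0, 1, 2, 4, 5, 6}


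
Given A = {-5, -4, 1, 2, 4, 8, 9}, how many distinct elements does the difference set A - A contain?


A - A = {a - a' : a, a' ∈ A}; |A| = 7.
Bounds: 2|A|-1 ≤ |A - A| ≤ |A|² - |A| + 1, i.e. 13 ≤ |A - A| ≤ 43.
Note: 0 ∈ A - A always (from a - a). The set is symmetric: if d ∈ A - A then -d ∈ A - A.
Enumerate nonzero differences d = a - a' with a > a' (then include -d):
Positive differences: {1, 2, 3, 4, 5, 6, 7, 8, 9, 12, 13, 14}
Full difference set: {0} ∪ (positive diffs) ∪ (negative diffs).
|A - A| = 1 + 2·12 = 25 (matches direct enumeration: 25).

|A - A| = 25


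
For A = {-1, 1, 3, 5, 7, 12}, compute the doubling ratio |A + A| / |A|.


|A| = 6.
Compute A + A by enumerating all 36 pairs.
A + A = {-2, 0, 2, 4, 6, 8, 10, 11, 12, 13, 14, 15, 17, 19, 24}, so |A + A| = 15.
K = |A + A| / |A| = 15/6 = 5/2 ≈ 2.5000.
Reference: AP of size 6 gives K = 11/6 ≈ 1.8333; a fully generic set of size 6 gives K ≈ 3.5000.

|A| = 6, |A + A| = 15, K = 15/6 = 5/2.


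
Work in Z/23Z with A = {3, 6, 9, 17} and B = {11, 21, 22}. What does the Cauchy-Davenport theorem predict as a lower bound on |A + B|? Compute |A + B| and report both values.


Cauchy-Davenport: |A + B| ≥ min(p, |A| + |B| - 1) for A, B nonempty in Z/pZ.
|A| = 4, |B| = 3, p = 23.
CD lower bound = min(23, 4 + 3 - 1) = min(23, 6) = 6.
Compute A + B mod 23 directly:
a = 3: 3+11=14, 3+21=1, 3+22=2
a = 6: 6+11=17, 6+21=4, 6+22=5
a = 9: 9+11=20, 9+21=7, 9+22=8
a = 17: 17+11=5, 17+21=15, 17+22=16
A + B = {1, 2, 4, 5, 7, 8, 14, 15, 16, 17, 20}, so |A + B| = 11.
Verify: 11 ≥ 6? Yes ✓.

CD lower bound = 6, actual |A + B| = 11.


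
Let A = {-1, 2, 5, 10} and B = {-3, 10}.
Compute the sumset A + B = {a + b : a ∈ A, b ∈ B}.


A + B = {a + b : a ∈ A, b ∈ B}.
Enumerate all |A|·|B| = 4·2 = 8 pairs (a, b) and collect distinct sums.
a = -1: -1+-3=-4, -1+10=9
a = 2: 2+-3=-1, 2+10=12
a = 5: 5+-3=2, 5+10=15
a = 10: 10+-3=7, 10+10=20
Collecting distinct sums: A + B = {-4, -1, 2, 7, 9, 12, 15, 20}
|A + B| = 8

A + B = {-4, -1, 2, 7, 9, 12, 15, 20}


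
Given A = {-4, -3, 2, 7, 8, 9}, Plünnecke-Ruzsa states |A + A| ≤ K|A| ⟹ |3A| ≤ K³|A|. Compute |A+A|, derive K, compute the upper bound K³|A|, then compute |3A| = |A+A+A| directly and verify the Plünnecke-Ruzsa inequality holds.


|A| = 6.
Step 1: Compute A + A by enumerating all 36 pairs.
A + A = {-8, -7, -6, -2, -1, 3, 4, 5, 6, 9, 10, 11, 14, 15, 16, 17, 18}, so |A + A| = 17.
Step 2: Doubling constant K = |A + A|/|A| = 17/6 = 17/6 ≈ 2.8333.
Step 3: Plünnecke-Ruzsa gives |3A| ≤ K³·|A| = (2.8333)³ · 6 ≈ 136.4722.
Step 4: Compute 3A = A + A + A directly by enumerating all triples (a,b,c) ∈ A³; |3A| = 34.
Step 5: Check 34 ≤ 136.4722? Yes ✓.

K = 17/6, Plünnecke-Ruzsa bound K³|A| ≈ 136.4722, |3A| = 34, inequality holds.


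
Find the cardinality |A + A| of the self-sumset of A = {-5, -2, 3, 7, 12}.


A + A = {a + a' : a, a' ∈ A}; |A| = 5.
General bounds: 2|A| - 1 ≤ |A + A| ≤ |A|(|A|+1)/2, i.e. 9 ≤ |A + A| ≤ 15.
Lower bound 2|A|-1 is attained iff A is an arithmetic progression.
Enumerate sums a + a' for a ≤ a' (symmetric, so this suffices):
a = -5: -5+-5=-10, -5+-2=-7, -5+3=-2, -5+7=2, -5+12=7
a = -2: -2+-2=-4, -2+3=1, -2+7=5, -2+12=10
a = 3: 3+3=6, 3+7=10, 3+12=15
a = 7: 7+7=14, 7+12=19
a = 12: 12+12=24
Distinct sums: {-10, -7, -4, -2, 1, 2, 5, 6, 7, 10, 14, 15, 19, 24}
|A + A| = 14

|A + A| = 14


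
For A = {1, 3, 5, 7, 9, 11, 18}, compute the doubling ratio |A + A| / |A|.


|A| = 7.
Compute A + A by enumerating all 49 pairs.
A + A = {2, 4, 6, 8, 10, 12, 14, 16, 18, 19, 20, 21, 22, 23, 25, 27, 29, 36}, so |A + A| = 18.
K = |A + A| / |A| = 18/7 (already in lowest terms) ≈ 2.5714.
Reference: AP of size 7 gives K = 13/7 ≈ 1.8571; a fully generic set of size 7 gives K ≈ 4.0000.

|A| = 7, |A + A| = 18, K = 18/7.


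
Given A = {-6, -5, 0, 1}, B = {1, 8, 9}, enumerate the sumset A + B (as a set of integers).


A + B = {a + b : a ∈ A, b ∈ B}.
Enumerate all |A|·|B| = 4·3 = 12 pairs (a, b) and collect distinct sums.
a = -6: -6+1=-5, -6+8=2, -6+9=3
a = -5: -5+1=-4, -5+8=3, -5+9=4
a = 0: 0+1=1, 0+8=8, 0+9=9
a = 1: 1+1=2, 1+8=9, 1+9=10
Collecting distinct sums: A + B = {-5, -4, 1, 2, 3, 4, 8, 9, 10}
|A + B| = 9

A + B = {-5, -4, 1, 2, 3, 4, 8, 9, 10}


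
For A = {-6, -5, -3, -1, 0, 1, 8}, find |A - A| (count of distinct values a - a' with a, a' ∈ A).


A - A = {a - a' : a, a' ∈ A}; |A| = 7.
Bounds: 2|A|-1 ≤ |A - A| ≤ |A|² - |A| + 1, i.e. 13 ≤ |A - A| ≤ 43.
Note: 0 ∈ A - A always (from a - a). The set is symmetric: if d ∈ A - A then -d ∈ A - A.
Enumerate nonzero differences d = a - a' with a > a' (then include -d):
Positive differences: {1, 2, 3, 4, 5, 6, 7, 8, 9, 11, 13, 14}
Full difference set: {0} ∪ (positive diffs) ∪ (negative diffs).
|A - A| = 1 + 2·12 = 25 (matches direct enumeration: 25).

|A - A| = 25


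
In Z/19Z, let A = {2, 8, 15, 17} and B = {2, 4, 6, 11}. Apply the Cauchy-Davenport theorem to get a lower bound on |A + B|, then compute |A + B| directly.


Cauchy-Davenport: |A + B| ≥ min(p, |A| + |B| - 1) for A, B nonempty in Z/pZ.
|A| = 4, |B| = 4, p = 19.
CD lower bound = min(19, 4 + 4 - 1) = min(19, 7) = 7.
Compute A + B mod 19 directly:
a = 2: 2+2=4, 2+4=6, 2+6=8, 2+11=13
a = 8: 8+2=10, 8+4=12, 8+6=14, 8+11=0
a = 15: 15+2=17, 15+4=0, 15+6=2, 15+11=7
a = 17: 17+2=0, 17+4=2, 17+6=4, 17+11=9
A + B = {0, 2, 4, 6, 7, 8, 9, 10, 12, 13, 14, 17}, so |A + B| = 12.
Verify: 12 ≥ 7? Yes ✓.

CD lower bound = 7, actual |A + B| = 12.


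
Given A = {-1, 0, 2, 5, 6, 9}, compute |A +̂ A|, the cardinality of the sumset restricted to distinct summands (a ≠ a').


Restricted sumset: A +̂ A = {a + a' : a ∈ A, a' ∈ A, a ≠ a'}.
Equivalently, take A + A and drop any sum 2a that is achievable ONLY as a + a for a ∈ A (i.e. sums representable only with equal summands).
Enumerate pairs (a, a') with a < a' (symmetric, so each unordered pair gives one sum; this covers all a ≠ a'):
  -1 + 0 = -1
  -1 + 2 = 1
  -1 + 5 = 4
  -1 + 6 = 5
  -1 + 9 = 8
  0 + 2 = 2
  0 + 5 = 5
  0 + 6 = 6
  0 + 9 = 9
  2 + 5 = 7
  2 + 6 = 8
  2 + 9 = 11
  5 + 6 = 11
  5 + 9 = 14
  6 + 9 = 15
Collected distinct sums: {-1, 1, 2, 4, 5, 6, 7, 8, 9, 11, 14, 15}
|A +̂ A| = 12
(Reference bound: |A +̂ A| ≥ 2|A| - 3 for |A| ≥ 2, with |A| = 6 giving ≥ 9.)

|A +̂ A| = 12


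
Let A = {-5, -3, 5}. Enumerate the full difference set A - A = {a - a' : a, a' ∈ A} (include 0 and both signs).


A - A = {a - a' : a, a' ∈ A}.
Compute a - a' for each ordered pair (a, a'):
a = -5: -5--5=0, -5--3=-2, -5-5=-10
a = -3: -3--5=2, -3--3=0, -3-5=-8
a = 5: 5--5=10, 5--3=8, 5-5=0
Collecting distinct values (and noting 0 appears from a-a):
A - A = {-10, -8, -2, 0, 2, 8, 10}
|A - A| = 7

A - A = {-10, -8, -2, 0, 2, 8, 10}


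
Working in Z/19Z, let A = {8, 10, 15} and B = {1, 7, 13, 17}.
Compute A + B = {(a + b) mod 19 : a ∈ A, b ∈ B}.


Work in Z/19Z: reduce every sum a + b modulo 19.
Enumerate all 12 pairs:
a = 8: 8+1=9, 8+7=15, 8+13=2, 8+17=6
a = 10: 10+1=11, 10+7=17, 10+13=4, 10+17=8
a = 15: 15+1=16, 15+7=3, 15+13=9, 15+17=13
Distinct residues collected: {2, 3, 4, 6, 8, 9, 11, 13, 15, 16, 17}
|A + B| = 11 (out of 19 total residues).

A + B = {2, 3, 4, 6, 8, 9, 11, 13, 15, 16, 17}


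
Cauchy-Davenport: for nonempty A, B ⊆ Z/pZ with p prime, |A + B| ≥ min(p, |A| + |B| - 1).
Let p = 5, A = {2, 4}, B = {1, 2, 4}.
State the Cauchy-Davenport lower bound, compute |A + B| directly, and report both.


Cauchy-Davenport: |A + B| ≥ min(p, |A| + |B| - 1) for A, B nonempty in Z/pZ.
|A| = 2, |B| = 3, p = 5.
CD lower bound = min(5, 2 + 3 - 1) = min(5, 4) = 4.
Compute A + B mod 5 directly:
a = 2: 2+1=3, 2+2=4, 2+4=1
a = 4: 4+1=0, 4+2=1, 4+4=3
A + B = {0, 1, 3, 4}, so |A + B| = 4.
Verify: 4 ≥ 4? Yes ✓.

CD lower bound = 4, actual |A + B| = 4.


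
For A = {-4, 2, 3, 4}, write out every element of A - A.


A - A = {a - a' : a, a' ∈ A}.
Compute a - a' for each ordered pair (a, a'):
a = -4: -4--4=0, -4-2=-6, -4-3=-7, -4-4=-8
a = 2: 2--4=6, 2-2=0, 2-3=-1, 2-4=-2
a = 3: 3--4=7, 3-2=1, 3-3=0, 3-4=-1
a = 4: 4--4=8, 4-2=2, 4-3=1, 4-4=0
Collecting distinct values (and noting 0 appears from a-a):
A - A = {-8, -7, -6, -2, -1, 0, 1, 2, 6, 7, 8}
|A - A| = 11

A - A = {-8, -7, -6, -2, -1, 0, 1, 2, 6, 7, 8}


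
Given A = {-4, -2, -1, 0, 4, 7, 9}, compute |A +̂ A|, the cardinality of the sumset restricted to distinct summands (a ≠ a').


Restricted sumset: A +̂ A = {a + a' : a ∈ A, a' ∈ A, a ≠ a'}.
Equivalently, take A + A and drop any sum 2a that is achievable ONLY as a + a for a ∈ A (i.e. sums representable only with equal summands).
Enumerate pairs (a, a') with a < a' (symmetric, so each unordered pair gives one sum; this covers all a ≠ a'):
  -4 + -2 = -6
  -4 + -1 = -5
  -4 + 0 = -4
  -4 + 4 = 0
  -4 + 7 = 3
  -4 + 9 = 5
  -2 + -1 = -3
  -2 + 0 = -2
  -2 + 4 = 2
  -2 + 7 = 5
  -2 + 9 = 7
  -1 + 0 = -1
  -1 + 4 = 3
  -1 + 7 = 6
  -1 + 9 = 8
  0 + 4 = 4
  0 + 7 = 7
  0 + 9 = 9
  4 + 7 = 11
  4 + 9 = 13
  7 + 9 = 16
Collected distinct sums: {-6, -5, -4, -3, -2, -1, 0, 2, 3, 4, 5, 6, 7, 8, 9, 11, 13, 16}
|A +̂ A| = 18
(Reference bound: |A +̂ A| ≥ 2|A| - 3 for |A| ≥ 2, with |A| = 7 giving ≥ 11.)

|A +̂ A| = 18


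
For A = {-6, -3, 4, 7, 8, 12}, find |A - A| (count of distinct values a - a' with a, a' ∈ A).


A - A = {a - a' : a, a' ∈ A}; |A| = 6.
Bounds: 2|A|-1 ≤ |A - A| ≤ |A|² - |A| + 1, i.e. 11 ≤ |A - A| ≤ 31.
Note: 0 ∈ A - A always (from a - a). The set is symmetric: if d ∈ A - A then -d ∈ A - A.
Enumerate nonzero differences d = a - a' with a > a' (then include -d):
Positive differences: {1, 3, 4, 5, 7, 8, 10, 11, 13, 14, 15, 18}
Full difference set: {0} ∪ (positive diffs) ∪ (negative diffs).
|A - A| = 1 + 2·12 = 25 (matches direct enumeration: 25).

|A - A| = 25


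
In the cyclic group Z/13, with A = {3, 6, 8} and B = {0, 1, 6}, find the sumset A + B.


Work in Z/13Z: reduce every sum a + b modulo 13.
Enumerate all 9 pairs:
a = 3: 3+0=3, 3+1=4, 3+6=9
a = 6: 6+0=6, 6+1=7, 6+6=12
a = 8: 8+0=8, 8+1=9, 8+6=1
Distinct residues collected: {1, 3, 4, 6, 7, 8, 9, 12}
|A + B| = 8 (out of 13 total residues).

A + B = {1, 3, 4, 6, 7, 8, 9, 12}


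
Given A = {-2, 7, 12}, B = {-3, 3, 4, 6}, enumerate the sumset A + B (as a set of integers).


A + B = {a + b : a ∈ A, b ∈ B}.
Enumerate all |A|·|B| = 3·4 = 12 pairs (a, b) and collect distinct sums.
a = -2: -2+-3=-5, -2+3=1, -2+4=2, -2+6=4
a = 7: 7+-3=4, 7+3=10, 7+4=11, 7+6=13
a = 12: 12+-3=9, 12+3=15, 12+4=16, 12+6=18
Collecting distinct sums: A + B = {-5, 1, 2, 4, 9, 10, 11, 13, 15, 16, 18}
|A + B| = 11

A + B = {-5, 1, 2, 4, 9, 10, 11, 13, 15, 16, 18}


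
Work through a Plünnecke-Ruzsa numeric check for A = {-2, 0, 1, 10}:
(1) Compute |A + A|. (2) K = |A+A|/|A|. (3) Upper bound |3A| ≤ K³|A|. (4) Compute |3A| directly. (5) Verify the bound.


|A| = 4.
Step 1: Compute A + A by enumerating all 16 pairs.
A + A = {-4, -2, -1, 0, 1, 2, 8, 10, 11, 20}, so |A + A| = 10.
Step 2: Doubling constant K = |A + A|/|A| = 10/4 = 10/4 ≈ 2.5000.
Step 3: Plünnecke-Ruzsa gives |3A| ≤ K³·|A| = (2.5000)³ · 4 ≈ 62.5000.
Step 4: Compute 3A = A + A + A directly by enumerating all triples (a,b,c) ∈ A³; |3A| = 19.
Step 5: Check 19 ≤ 62.5000? Yes ✓.

K = 10/4, Plünnecke-Ruzsa bound K³|A| ≈ 62.5000, |3A| = 19, inequality holds.


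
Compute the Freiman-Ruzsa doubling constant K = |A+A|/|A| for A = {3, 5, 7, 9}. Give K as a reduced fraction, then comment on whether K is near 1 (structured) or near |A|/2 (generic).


|A| = 4.
Compute A + A by enumerating all 16 pairs.
A + A = {6, 8, 10, 12, 14, 16, 18}, so |A + A| = 7.
K = |A + A| / |A| = 7/4 (already in lowest terms) ≈ 1.7500.
Reference: AP of size 4 gives K = 7/4 ≈ 1.7500; a fully generic set of size 4 gives K ≈ 2.5000.

|A| = 4, |A + A| = 7, K = 7/4.


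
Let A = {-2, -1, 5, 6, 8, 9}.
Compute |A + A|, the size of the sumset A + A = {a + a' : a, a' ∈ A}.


A + A = {a + a' : a, a' ∈ A}; |A| = 6.
General bounds: 2|A| - 1 ≤ |A + A| ≤ |A|(|A|+1)/2, i.e. 11 ≤ |A + A| ≤ 21.
Lower bound 2|A|-1 is attained iff A is an arithmetic progression.
Enumerate sums a + a' for a ≤ a' (symmetric, so this suffices):
a = -2: -2+-2=-4, -2+-1=-3, -2+5=3, -2+6=4, -2+8=6, -2+9=7
a = -1: -1+-1=-2, -1+5=4, -1+6=5, -1+8=7, -1+9=8
a = 5: 5+5=10, 5+6=11, 5+8=13, 5+9=14
a = 6: 6+6=12, 6+8=14, 6+9=15
a = 8: 8+8=16, 8+9=17
a = 9: 9+9=18
Distinct sums: {-4, -3, -2, 3, 4, 5, 6, 7, 8, 10, 11, 12, 13, 14, 15, 16, 17, 18}
|A + A| = 18

|A + A| = 18


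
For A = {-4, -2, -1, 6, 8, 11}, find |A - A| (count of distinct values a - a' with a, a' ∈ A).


A - A = {a - a' : a, a' ∈ A}; |A| = 6.
Bounds: 2|A|-1 ≤ |A - A| ≤ |A|² - |A| + 1, i.e. 11 ≤ |A - A| ≤ 31.
Note: 0 ∈ A - A always (from a - a). The set is symmetric: if d ∈ A - A then -d ∈ A - A.
Enumerate nonzero differences d = a - a' with a > a' (then include -d):
Positive differences: {1, 2, 3, 5, 7, 8, 9, 10, 12, 13, 15}
Full difference set: {0} ∪ (positive diffs) ∪ (negative diffs).
|A - A| = 1 + 2·11 = 23 (matches direct enumeration: 23).

|A - A| = 23


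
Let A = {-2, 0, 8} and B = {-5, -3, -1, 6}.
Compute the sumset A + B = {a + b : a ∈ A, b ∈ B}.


A + B = {a + b : a ∈ A, b ∈ B}.
Enumerate all |A|·|B| = 3·4 = 12 pairs (a, b) and collect distinct sums.
a = -2: -2+-5=-7, -2+-3=-5, -2+-1=-3, -2+6=4
a = 0: 0+-5=-5, 0+-3=-3, 0+-1=-1, 0+6=6
a = 8: 8+-5=3, 8+-3=5, 8+-1=7, 8+6=14
Collecting distinct sums: A + B = {-7, -5, -3, -1, 3, 4, 5, 6, 7, 14}
|A + B| = 10

A + B = {-7, -5, -3, -1, 3, 4, 5, 6, 7, 14}


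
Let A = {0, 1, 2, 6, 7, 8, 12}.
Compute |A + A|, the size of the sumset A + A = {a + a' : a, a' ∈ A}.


A + A = {a + a' : a, a' ∈ A}; |A| = 7.
General bounds: 2|A| - 1 ≤ |A + A| ≤ |A|(|A|+1)/2, i.e. 13 ≤ |A + A| ≤ 28.
Lower bound 2|A|-1 is attained iff A is an arithmetic progression.
Enumerate sums a + a' for a ≤ a' (symmetric, so this suffices):
a = 0: 0+0=0, 0+1=1, 0+2=2, 0+6=6, 0+7=7, 0+8=8, 0+12=12
a = 1: 1+1=2, 1+2=3, 1+6=7, 1+7=8, 1+8=9, 1+12=13
a = 2: 2+2=4, 2+6=8, 2+7=9, 2+8=10, 2+12=14
a = 6: 6+6=12, 6+7=13, 6+8=14, 6+12=18
a = 7: 7+7=14, 7+8=15, 7+12=19
a = 8: 8+8=16, 8+12=20
a = 12: 12+12=24
Distinct sums: {0, 1, 2, 3, 4, 6, 7, 8, 9, 10, 12, 13, 14, 15, 16, 18, 19, 20, 24}
|A + A| = 19

|A + A| = 19


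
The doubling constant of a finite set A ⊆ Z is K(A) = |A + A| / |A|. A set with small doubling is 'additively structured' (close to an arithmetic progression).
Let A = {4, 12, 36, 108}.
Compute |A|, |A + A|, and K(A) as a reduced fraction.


|A| = 4.
Compute A + A by enumerating all 16 pairs.
A + A = {8, 16, 24, 40, 48, 72, 112, 120, 144, 216}, so |A + A| = 10.
K = |A + A| / |A| = 10/4 = 5/2 ≈ 2.5000.
Reference: AP of size 4 gives K = 7/4 ≈ 1.7500; a fully generic set of size 4 gives K ≈ 2.5000.

|A| = 4, |A + A| = 10, K = 10/4 = 5/2.


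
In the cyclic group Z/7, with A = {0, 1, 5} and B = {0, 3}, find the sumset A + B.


Work in Z/7Z: reduce every sum a + b modulo 7.
Enumerate all 6 pairs:
a = 0: 0+0=0, 0+3=3
a = 1: 1+0=1, 1+3=4
a = 5: 5+0=5, 5+3=1
Distinct residues collected: {0, 1, 3, 4, 5}
|A + B| = 5 (out of 7 total residues).

A + B = {0, 1, 3, 4, 5}


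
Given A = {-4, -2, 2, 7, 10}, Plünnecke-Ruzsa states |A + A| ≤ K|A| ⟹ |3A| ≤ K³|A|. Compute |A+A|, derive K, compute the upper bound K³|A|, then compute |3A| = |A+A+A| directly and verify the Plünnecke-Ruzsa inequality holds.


|A| = 5.
Step 1: Compute A + A by enumerating all 25 pairs.
A + A = {-8, -6, -4, -2, 0, 3, 4, 5, 6, 8, 9, 12, 14, 17, 20}, so |A + A| = 15.
Step 2: Doubling constant K = |A + A|/|A| = 15/5 = 15/5 ≈ 3.0000.
Step 3: Plünnecke-Ruzsa gives |3A| ≤ K³·|A| = (3.0000)³ · 5 ≈ 135.0000.
Step 4: Compute 3A = A + A + A directly by enumerating all triples (a,b,c) ∈ A³; |3A| = 30.
Step 5: Check 30 ≤ 135.0000? Yes ✓.

K = 15/5, Plünnecke-Ruzsa bound K³|A| ≈ 135.0000, |3A| = 30, inequality holds.


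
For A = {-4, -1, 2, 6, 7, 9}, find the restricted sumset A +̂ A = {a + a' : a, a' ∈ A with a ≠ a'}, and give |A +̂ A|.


Restricted sumset: A +̂ A = {a + a' : a ∈ A, a' ∈ A, a ≠ a'}.
Equivalently, take A + A and drop any sum 2a that is achievable ONLY as a + a for a ∈ A (i.e. sums representable only with equal summands).
Enumerate pairs (a, a') with a < a' (symmetric, so each unordered pair gives one sum; this covers all a ≠ a'):
  -4 + -1 = -5
  -4 + 2 = -2
  -4 + 6 = 2
  -4 + 7 = 3
  -4 + 9 = 5
  -1 + 2 = 1
  -1 + 6 = 5
  -1 + 7 = 6
  -1 + 9 = 8
  2 + 6 = 8
  2 + 7 = 9
  2 + 9 = 11
  6 + 7 = 13
  6 + 9 = 15
  7 + 9 = 16
Collected distinct sums: {-5, -2, 1, 2, 3, 5, 6, 8, 9, 11, 13, 15, 16}
|A +̂ A| = 13
(Reference bound: |A +̂ A| ≥ 2|A| - 3 for |A| ≥ 2, with |A| = 6 giving ≥ 9.)

|A +̂ A| = 13


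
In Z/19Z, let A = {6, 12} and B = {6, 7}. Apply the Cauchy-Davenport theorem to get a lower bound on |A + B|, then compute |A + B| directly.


Cauchy-Davenport: |A + B| ≥ min(p, |A| + |B| - 1) for A, B nonempty in Z/pZ.
|A| = 2, |B| = 2, p = 19.
CD lower bound = min(19, 2 + 2 - 1) = min(19, 3) = 3.
Compute A + B mod 19 directly:
a = 6: 6+6=12, 6+7=13
a = 12: 12+6=18, 12+7=0
A + B = {0, 12, 13, 18}, so |A + B| = 4.
Verify: 4 ≥ 3? Yes ✓.

CD lower bound = 3, actual |A + B| = 4.


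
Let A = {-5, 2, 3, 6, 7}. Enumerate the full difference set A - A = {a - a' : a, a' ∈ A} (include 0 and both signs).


A - A = {a - a' : a, a' ∈ A}.
Compute a - a' for each ordered pair (a, a'):
a = -5: -5--5=0, -5-2=-7, -5-3=-8, -5-6=-11, -5-7=-12
a = 2: 2--5=7, 2-2=0, 2-3=-1, 2-6=-4, 2-7=-5
a = 3: 3--5=8, 3-2=1, 3-3=0, 3-6=-3, 3-7=-4
a = 6: 6--5=11, 6-2=4, 6-3=3, 6-6=0, 6-7=-1
a = 7: 7--5=12, 7-2=5, 7-3=4, 7-6=1, 7-7=0
Collecting distinct values (and noting 0 appears from a-a):
A - A = {-12, -11, -8, -7, -5, -4, -3, -1, 0, 1, 3, 4, 5, 7, 8, 11, 12}
|A - A| = 17

A - A = {-12, -11, -8, -7, -5, -4, -3, -1, 0, 1, 3, 4, 5, 7, 8, 11, 12}


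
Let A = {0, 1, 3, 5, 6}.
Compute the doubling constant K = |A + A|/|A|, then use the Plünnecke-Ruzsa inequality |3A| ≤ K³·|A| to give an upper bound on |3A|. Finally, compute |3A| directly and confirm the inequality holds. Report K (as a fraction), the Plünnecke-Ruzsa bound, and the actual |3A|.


|A| = 5.
Step 1: Compute A + A by enumerating all 25 pairs.
A + A = {0, 1, 2, 3, 4, 5, 6, 7, 8, 9, 10, 11, 12}, so |A + A| = 13.
Step 2: Doubling constant K = |A + A|/|A| = 13/5 = 13/5 ≈ 2.6000.
Step 3: Plünnecke-Ruzsa gives |3A| ≤ K³·|A| = (2.6000)³ · 5 ≈ 87.8800.
Step 4: Compute 3A = A + A + A directly by enumerating all triples (a,b,c) ∈ A³; |3A| = 19.
Step 5: Check 19 ≤ 87.8800? Yes ✓.

K = 13/5, Plünnecke-Ruzsa bound K³|A| ≈ 87.8800, |3A| = 19, inequality holds.


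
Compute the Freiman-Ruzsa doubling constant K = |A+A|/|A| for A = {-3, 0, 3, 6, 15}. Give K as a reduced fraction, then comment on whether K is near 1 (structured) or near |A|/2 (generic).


|A| = 5.
Compute A + A by enumerating all 25 pairs.
A + A = {-6, -3, 0, 3, 6, 9, 12, 15, 18, 21, 30}, so |A + A| = 11.
K = |A + A| / |A| = 11/5 (already in lowest terms) ≈ 2.2000.
Reference: AP of size 5 gives K = 9/5 ≈ 1.8000; a fully generic set of size 5 gives K ≈ 3.0000.

|A| = 5, |A + A| = 11, K = 11/5.


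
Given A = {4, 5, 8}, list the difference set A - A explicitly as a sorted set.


A - A = {a - a' : a, a' ∈ A}.
Compute a - a' for each ordered pair (a, a'):
a = 4: 4-4=0, 4-5=-1, 4-8=-4
a = 5: 5-4=1, 5-5=0, 5-8=-3
a = 8: 8-4=4, 8-5=3, 8-8=0
Collecting distinct values (and noting 0 appears from a-a):
A - A = {-4, -3, -1, 0, 1, 3, 4}
|A - A| = 7

A - A = {-4, -3, -1, 0, 1, 3, 4}


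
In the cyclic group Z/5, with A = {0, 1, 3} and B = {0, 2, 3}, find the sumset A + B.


Work in Z/5Z: reduce every sum a + b modulo 5.
Enumerate all 9 pairs:
a = 0: 0+0=0, 0+2=2, 0+3=3
a = 1: 1+0=1, 1+2=3, 1+3=4
a = 3: 3+0=3, 3+2=0, 3+3=1
Distinct residues collected: {0, 1, 2, 3, 4}
|A + B| = 5 (out of 5 total residues).

A + B = {0, 1, 2, 3, 4}


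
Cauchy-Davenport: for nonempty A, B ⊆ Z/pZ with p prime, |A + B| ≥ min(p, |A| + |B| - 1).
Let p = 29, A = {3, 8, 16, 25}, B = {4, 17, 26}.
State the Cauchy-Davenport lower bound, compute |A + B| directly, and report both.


Cauchy-Davenport: |A + B| ≥ min(p, |A| + |B| - 1) for A, B nonempty in Z/pZ.
|A| = 4, |B| = 3, p = 29.
CD lower bound = min(29, 4 + 3 - 1) = min(29, 6) = 6.
Compute A + B mod 29 directly:
a = 3: 3+4=7, 3+17=20, 3+26=0
a = 8: 8+4=12, 8+17=25, 8+26=5
a = 16: 16+4=20, 16+17=4, 16+26=13
a = 25: 25+4=0, 25+17=13, 25+26=22
A + B = {0, 4, 5, 7, 12, 13, 20, 22, 25}, so |A + B| = 9.
Verify: 9 ≥ 6? Yes ✓.

CD lower bound = 6, actual |A + B| = 9.


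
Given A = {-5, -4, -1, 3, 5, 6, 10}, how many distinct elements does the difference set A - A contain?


A - A = {a - a' : a, a' ∈ A}; |A| = 7.
Bounds: 2|A|-1 ≤ |A - A| ≤ |A|² - |A| + 1, i.e. 13 ≤ |A - A| ≤ 43.
Note: 0 ∈ A - A always (from a - a). The set is symmetric: if d ∈ A - A then -d ∈ A - A.
Enumerate nonzero differences d = a - a' with a > a' (then include -d):
Positive differences: {1, 2, 3, 4, 5, 6, 7, 8, 9, 10, 11, 14, 15}
Full difference set: {0} ∪ (positive diffs) ∪ (negative diffs).
|A - A| = 1 + 2·13 = 27 (matches direct enumeration: 27).

|A - A| = 27


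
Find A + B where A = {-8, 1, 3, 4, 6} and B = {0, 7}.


A + B = {a + b : a ∈ A, b ∈ B}.
Enumerate all |A|·|B| = 5·2 = 10 pairs (a, b) and collect distinct sums.
a = -8: -8+0=-8, -8+7=-1
a = 1: 1+0=1, 1+7=8
a = 3: 3+0=3, 3+7=10
a = 4: 4+0=4, 4+7=11
a = 6: 6+0=6, 6+7=13
Collecting distinct sums: A + B = {-8, -1, 1, 3, 4, 6, 8, 10, 11, 13}
|A + B| = 10

A + B = {-8, -1, 1, 3, 4, 6, 8, 10, 11, 13}


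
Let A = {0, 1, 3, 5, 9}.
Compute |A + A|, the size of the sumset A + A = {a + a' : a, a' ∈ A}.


A + A = {a + a' : a, a' ∈ A}; |A| = 5.
General bounds: 2|A| - 1 ≤ |A + A| ≤ |A|(|A|+1)/2, i.e. 9 ≤ |A + A| ≤ 15.
Lower bound 2|A|-1 is attained iff A is an arithmetic progression.
Enumerate sums a + a' for a ≤ a' (symmetric, so this suffices):
a = 0: 0+0=0, 0+1=1, 0+3=3, 0+5=5, 0+9=9
a = 1: 1+1=2, 1+3=4, 1+5=6, 1+9=10
a = 3: 3+3=6, 3+5=8, 3+9=12
a = 5: 5+5=10, 5+9=14
a = 9: 9+9=18
Distinct sums: {0, 1, 2, 3, 4, 5, 6, 8, 9, 10, 12, 14, 18}
|A + A| = 13

|A + A| = 13


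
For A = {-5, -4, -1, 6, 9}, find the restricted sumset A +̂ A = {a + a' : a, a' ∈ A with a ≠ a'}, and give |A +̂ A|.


Restricted sumset: A +̂ A = {a + a' : a ∈ A, a' ∈ A, a ≠ a'}.
Equivalently, take A + A and drop any sum 2a that is achievable ONLY as a + a for a ∈ A (i.e. sums representable only with equal summands).
Enumerate pairs (a, a') with a < a' (symmetric, so each unordered pair gives one sum; this covers all a ≠ a'):
  -5 + -4 = -9
  -5 + -1 = -6
  -5 + 6 = 1
  -5 + 9 = 4
  -4 + -1 = -5
  -4 + 6 = 2
  -4 + 9 = 5
  -1 + 6 = 5
  -1 + 9 = 8
  6 + 9 = 15
Collected distinct sums: {-9, -6, -5, 1, 2, 4, 5, 8, 15}
|A +̂ A| = 9
(Reference bound: |A +̂ A| ≥ 2|A| - 3 for |A| ≥ 2, with |A| = 5 giving ≥ 7.)

|A +̂ A| = 9


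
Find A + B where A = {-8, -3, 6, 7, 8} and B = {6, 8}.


A + B = {a + b : a ∈ A, b ∈ B}.
Enumerate all |A|·|B| = 5·2 = 10 pairs (a, b) and collect distinct sums.
a = -8: -8+6=-2, -8+8=0
a = -3: -3+6=3, -3+8=5
a = 6: 6+6=12, 6+8=14
a = 7: 7+6=13, 7+8=15
a = 8: 8+6=14, 8+8=16
Collecting distinct sums: A + B = {-2, 0, 3, 5, 12, 13, 14, 15, 16}
|A + B| = 9

A + B = {-2, 0, 3, 5, 12, 13, 14, 15, 16}


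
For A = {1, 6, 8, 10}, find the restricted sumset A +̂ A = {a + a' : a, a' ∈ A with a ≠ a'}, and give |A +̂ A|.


Restricted sumset: A +̂ A = {a + a' : a ∈ A, a' ∈ A, a ≠ a'}.
Equivalently, take A + A and drop any sum 2a that is achievable ONLY as a + a for a ∈ A (i.e. sums representable only with equal summands).
Enumerate pairs (a, a') with a < a' (symmetric, so each unordered pair gives one sum; this covers all a ≠ a'):
  1 + 6 = 7
  1 + 8 = 9
  1 + 10 = 11
  6 + 8 = 14
  6 + 10 = 16
  8 + 10 = 18
Collected distinct sums: {7, 9, 11, 14, 16, 18}
|A +̂ A| = 6
(Reference bound: |A +̂ A| ≥ 2|A| - 3 for |A| ≥ 2, with |A| = 4 giving ≥ 5.)

|A +̂ A| = 6


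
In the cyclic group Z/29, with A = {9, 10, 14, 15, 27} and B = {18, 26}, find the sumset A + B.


Work in Z/29Z: reduce every sum a + b modulo 29.
Enumerate all 10 pairs:
a = 9: 9+18=27, 9+26=6
a = 10: 10+18=28, 10+26=7
a = 14: 14+18=3, 14+26=11
a = 15: 15+18=4, 15+26=12
a = 27: 27+18=16, 27+26=24
Distinct residues collected: {3, 4, 6, 7, 11, 12, 16, 24, 27, 28}
|A + B| = 10 (out of 29 total residues).

A + B = {3, 4, 6, 7, 11, 12, 16, 24, 27, 28}


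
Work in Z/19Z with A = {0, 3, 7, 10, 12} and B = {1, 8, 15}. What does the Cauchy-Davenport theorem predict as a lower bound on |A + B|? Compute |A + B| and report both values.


Cauchy-Davenport: |A + B| ≥ min(p, |A| + |B| - 1) for A, B nonempty in Z/pZ.
|A| = 5, |B| = 3, p = 19.
CD lower bound = min(19, 5 + 3 - 1) = min(19, 7) = 7.
Compute A + B mod 19 directly:
a = 0: 0+1=1, 0+8=8, 0+15=15
a = 3: 3+1=4, 3+8=11, 3+15=18
a = 7: 7+1=8, 7+8=15, 7+15=3
a = 10: 10+1=11, 10+8=18, 10+15=6
a = 12: 12+1=13, 12+8=1, 12+15=8
A + B = {1, 3, 4, 6, 8, 11, 13, 15, 18}, so |A + B| = 9.
Verify: 9 ≥ 7? Yes ✓.

CD lower bound = 7, actual |A + B| = 9.


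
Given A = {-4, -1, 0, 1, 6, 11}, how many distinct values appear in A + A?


A + A = {a + a' : a, a' ∈ A}; |A| = 6.
General bounds: 2|A| - 1 ≤ |A + A| ≤ |A|(|A|+1)/2, i.e. 11 ≤ |A + A| ≤ 21.
Lower bound 2|A|-1 is attained iff A is an arithmetic progression.
Enumerate sums a + a' for a ≤ a' (symmetric, so this suffices):
a = -4: -4+-4=-8, -4+-1=-5, -4+0=-4, -4+1=-3, -4+6=2, -4+11=7
a = -1: -1+-1=-2, -1+0=-1, -1+1=0, -1+6=5, -1+11=10
a = 0: 0+0=0, 0+1=1, 0+6=6, 0+11=11
a = 1: 1+1=2, 1+6=7, 1+11=12
a = 6: 6+6=12, 6+11=17
a = 11: 11+11=22
Distinct sums: {-8, -5, -4, -3, -2, -1, 0, 1, 2, 5, 6, 7, 10, 11, 12, 17, 22}
|A + A| = 17

|A + A| = 17


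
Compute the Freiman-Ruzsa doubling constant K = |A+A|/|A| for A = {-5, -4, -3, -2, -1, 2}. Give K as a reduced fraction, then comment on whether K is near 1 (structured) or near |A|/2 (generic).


|A| = 6.
Compute A + A by enumerating all 36 pairs.
A + A = {-10, -9, -8, -7, -6, -5, -4, -3, -2, -1, 0, 1, 4}, so |A + A| = 13.
K = |A + A| / |A| = 13/6 (already in lowest terms) ≈ 2.1667.
Reference: AP of size 6 gives K = 11/6 ≈ 1.8333; a fully generic set of size 6 gives K ≈ 3.5000.

|A| = 6, |A + A| = 13, K = 13/6.
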